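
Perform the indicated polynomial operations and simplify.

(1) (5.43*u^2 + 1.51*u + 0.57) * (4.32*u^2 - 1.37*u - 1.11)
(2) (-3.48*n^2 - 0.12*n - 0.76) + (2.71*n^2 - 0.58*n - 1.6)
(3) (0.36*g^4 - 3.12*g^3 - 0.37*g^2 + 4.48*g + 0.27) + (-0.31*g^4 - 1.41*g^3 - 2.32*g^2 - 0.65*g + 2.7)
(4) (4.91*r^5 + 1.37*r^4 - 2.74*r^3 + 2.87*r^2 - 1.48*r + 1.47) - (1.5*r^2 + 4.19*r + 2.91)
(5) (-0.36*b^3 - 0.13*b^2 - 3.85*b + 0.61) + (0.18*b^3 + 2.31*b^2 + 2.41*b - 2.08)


(1) = 23.4576*u^4 - 0.9159*u^3 - 5.6336*u^2 - 2.457*u - 0.6327
(2) = -0.77*n^2 - 0.7*n - 2.36
(3) = 0.05*g^4 - 4.53*g^3 - 2.69*g^2 + 3.83*g + 2.97
(4) = 4.91*r^5 + 1.37*r^4 - 2.74*r^3 + 1.37*r^2 - 5.67*r - 1.44
(5) = -0.18*b^3 + 2.18*b^2 - 1.44*b - 1.47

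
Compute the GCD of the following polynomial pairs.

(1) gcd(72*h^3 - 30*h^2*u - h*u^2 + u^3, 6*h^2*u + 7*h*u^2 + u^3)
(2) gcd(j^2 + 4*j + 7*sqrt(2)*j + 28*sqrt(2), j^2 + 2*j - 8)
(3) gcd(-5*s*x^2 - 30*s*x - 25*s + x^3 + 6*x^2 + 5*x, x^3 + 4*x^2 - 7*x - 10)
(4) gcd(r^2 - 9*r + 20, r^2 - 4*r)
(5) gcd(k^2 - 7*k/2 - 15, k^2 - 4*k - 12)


(1) = 6*h + u
(2) = j + 4
(3) = gcd((-5*s + x)*(x + 1)*(x + 5), (x - 2)*(x + 1)*(x + 5)) = x^2 + 6*x + 5
(4) = gcd((r - 5)*(r - 4), r*(r - 4)) = r - 4
(5) = gcd((k - 6)*(k + 5/2), (k - 6)*(k + 2)) = k - 6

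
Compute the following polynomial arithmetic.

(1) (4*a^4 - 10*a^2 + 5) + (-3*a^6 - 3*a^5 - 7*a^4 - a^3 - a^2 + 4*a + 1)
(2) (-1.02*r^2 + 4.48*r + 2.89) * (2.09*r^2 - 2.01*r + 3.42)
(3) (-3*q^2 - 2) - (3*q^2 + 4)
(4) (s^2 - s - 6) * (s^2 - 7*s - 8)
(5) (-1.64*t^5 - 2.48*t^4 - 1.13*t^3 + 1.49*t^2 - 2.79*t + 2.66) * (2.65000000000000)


(1) = -3*a^6 - 3*a^5 - 3*a^4 - a^3 - 11*a^2 + 4*a + 6
(2) = -2.1318*r^4 + 11.4134*r^3 - 6.4531*r^2 + 9.5127*r + 9.8838
(3) = -6*q^2 - 6
(4) = s^4 - 8*s^3 - 7*s^2 + 50*s + 48
(5) = -4.346*t^5 - 6.572*t^4 - 2.9945*t^3 + 3.9485*t^2 - 7.3935*t + 7.049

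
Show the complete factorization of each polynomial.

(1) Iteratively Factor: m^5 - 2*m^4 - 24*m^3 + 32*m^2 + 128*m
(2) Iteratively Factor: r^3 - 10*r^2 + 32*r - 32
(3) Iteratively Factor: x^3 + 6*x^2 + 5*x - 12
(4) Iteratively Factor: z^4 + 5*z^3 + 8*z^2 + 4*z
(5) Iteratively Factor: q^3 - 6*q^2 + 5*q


(1) = (m - 4)*(m^4 + 2*m^3 - 16*m^2 - 32*m) = (m - 4)*(m + 4)*(m^3 - 2*m^2 - 8*m) = (m - 4)^2*(m + 4)*(m^2 + 2*m) = m*(m - 4)^2*(m + 4)*(m + 2)
(2) = (r - 4)*(r^2 - 6*r + 8) = (r - 4)*(r - 2)*(r - 4)
(3) = (x + 4)*(x^2 + 2*x - 3) = (x + 3)*(x + 4)*(x - 1)
(4) = (z + 2)*(z^3 + 3*z^2 + 2*z) = z*(z + 2)*(z^2 + 3*z + 2) = z*(z + 2)^2*(z + 1)
(5) = (q - 5)*(q^2 - q) = q*(q - 5)*(q - 1)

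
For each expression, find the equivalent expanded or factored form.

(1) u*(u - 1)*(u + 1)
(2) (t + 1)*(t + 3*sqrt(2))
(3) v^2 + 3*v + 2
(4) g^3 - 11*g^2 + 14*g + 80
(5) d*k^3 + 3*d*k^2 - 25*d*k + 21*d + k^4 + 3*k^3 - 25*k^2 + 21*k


(1) = u^3 - u
(2) = t^2 + t + 3*sqrt(2)*t + 3*sqrt(2)
(3) = (v + 1)*(v + 2)
(4) = (g - 8)*(g - 5)*(g + 2)
(5) = (d + k)*(k - 3)*(k - 1)*(k + 7)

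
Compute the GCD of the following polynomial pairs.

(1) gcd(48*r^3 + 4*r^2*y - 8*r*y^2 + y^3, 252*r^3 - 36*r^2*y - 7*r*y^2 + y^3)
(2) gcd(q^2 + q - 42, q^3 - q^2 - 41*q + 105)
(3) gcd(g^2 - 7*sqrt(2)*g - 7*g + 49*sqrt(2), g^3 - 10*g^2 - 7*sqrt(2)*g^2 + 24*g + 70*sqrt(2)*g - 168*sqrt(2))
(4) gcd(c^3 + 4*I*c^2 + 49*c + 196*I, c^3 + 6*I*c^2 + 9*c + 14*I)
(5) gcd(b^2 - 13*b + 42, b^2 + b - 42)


(1) = gcd((-6*r + y)*(-4*r + y)*(2*r + y), (-7*r + y)*(-6*r + y)*(6*r + y)) = -6*r + y
(2) = gcd((q - 6)*(q + 7), (q - 5)*(q - 3)*(q + 7)) = q + 7
(3) = g - 7*sqrt(2)
(4) = gcd((c - 7*I)*(c + 4*I)*(c + 7*I), (c - 2*I)*(c + I)*(c + 7*I)) = c + 7*I
(5) = gcd((b - 7)*(b - 6), (b - 6)*(b + 7)) = b - 6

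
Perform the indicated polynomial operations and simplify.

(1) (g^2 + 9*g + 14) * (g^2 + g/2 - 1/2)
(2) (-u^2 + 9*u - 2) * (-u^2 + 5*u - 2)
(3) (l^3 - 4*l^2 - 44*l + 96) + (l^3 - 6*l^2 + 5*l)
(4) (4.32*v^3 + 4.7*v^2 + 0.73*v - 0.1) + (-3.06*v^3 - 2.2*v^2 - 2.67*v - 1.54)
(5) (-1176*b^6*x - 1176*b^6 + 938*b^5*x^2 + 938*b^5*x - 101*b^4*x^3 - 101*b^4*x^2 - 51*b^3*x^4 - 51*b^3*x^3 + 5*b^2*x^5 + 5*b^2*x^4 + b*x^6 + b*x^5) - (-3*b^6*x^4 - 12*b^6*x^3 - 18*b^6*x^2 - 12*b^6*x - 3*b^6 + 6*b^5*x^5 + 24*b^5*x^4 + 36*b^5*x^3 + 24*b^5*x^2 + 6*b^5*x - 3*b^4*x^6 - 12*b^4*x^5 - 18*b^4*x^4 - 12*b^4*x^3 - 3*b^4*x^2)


(1) = g^4 + 19*g^3/2 + 18*g^2 + 5*g/2 - 7
(2) = u^4 - 14*u^3 + 49*u^2 - 28*u + 4
(3) = 2*l^3 - 10*l^2 - 39*l + 96
(4) = 1.26*v^3 + 2.5*v^2 - 1.94*v - 1.64
(5) = 3*b^6*x^4 + 12*b^6*x^3 + 18*b^6*x^2 - 1164*b^6*x - 1173*b^6 - 6*b^5*x^5 - 24*b^5*x^4 - 36*b^5*x^3 + 914*b^5*x^2 + 932*b^5*x + 3*b^4*x^6 + 12*b^4*x^5 + 18*b^4*x^4 - 89*b^4*x^3 - 98*b^4*x^2 - 51*b^3*x^4 - 51*b^3*x^3 + 5*b^2*x^5 + 5*b^2*x^4 + b*x^6 + b*x^5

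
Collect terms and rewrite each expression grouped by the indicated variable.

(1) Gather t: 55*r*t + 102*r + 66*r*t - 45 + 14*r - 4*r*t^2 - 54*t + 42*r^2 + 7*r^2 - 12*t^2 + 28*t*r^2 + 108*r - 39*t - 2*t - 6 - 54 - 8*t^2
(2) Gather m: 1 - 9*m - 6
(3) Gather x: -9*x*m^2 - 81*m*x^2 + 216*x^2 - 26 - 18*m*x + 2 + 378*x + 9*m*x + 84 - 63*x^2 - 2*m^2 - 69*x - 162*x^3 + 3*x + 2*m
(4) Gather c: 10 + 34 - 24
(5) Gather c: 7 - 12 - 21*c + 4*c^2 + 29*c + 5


(1) = 49*r^2 + 224*r + t^2*(-4*r - 20) + t*(28*r^2 + 121*r - 95) - 105
(2) = -9*m - 5
(3) = -2*m^2 + 2*m - 162*x^3 + x^2*(153 - 81*m) + x*(-9*m^2 - 9*m + 312) + 60
(4) = 20
(5) = 4*c^2 + 8*c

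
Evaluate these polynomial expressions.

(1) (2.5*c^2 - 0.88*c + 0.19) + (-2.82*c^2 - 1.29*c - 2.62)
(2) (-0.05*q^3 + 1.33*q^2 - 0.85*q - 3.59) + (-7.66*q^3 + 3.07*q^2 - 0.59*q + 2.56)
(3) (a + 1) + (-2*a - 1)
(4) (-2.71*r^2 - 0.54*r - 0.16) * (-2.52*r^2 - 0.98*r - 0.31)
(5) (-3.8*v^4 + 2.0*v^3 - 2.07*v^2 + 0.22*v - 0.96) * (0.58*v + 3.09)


(1) = -0.32*c^2 - 2.17*c - 2.43
(2) = -7.71*q^3 + 4.4*q^2 - 1.44*q - 1.03
(3) = -a
(4) = 6.8292*r^4 + 4.0166*r^3 + 1.7725*r^2 + 0.3242*r + 0.0496
(5) = -2.204*v^5 - 10.582*v^4 + 4.9794*v^3 - 6.2687*v^2 + 0.123*v - 2.9664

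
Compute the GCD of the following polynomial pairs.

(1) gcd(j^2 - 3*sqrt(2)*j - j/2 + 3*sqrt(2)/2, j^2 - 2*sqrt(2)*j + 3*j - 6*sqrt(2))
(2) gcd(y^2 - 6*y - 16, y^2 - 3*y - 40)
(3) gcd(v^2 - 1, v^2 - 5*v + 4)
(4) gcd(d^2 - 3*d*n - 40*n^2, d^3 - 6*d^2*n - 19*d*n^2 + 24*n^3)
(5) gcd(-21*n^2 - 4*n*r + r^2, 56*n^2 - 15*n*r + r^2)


(1) = gcd((j - 1/2)*(j - 3*sqrt(2)), (j + 3)*(j - 2*sqrt(2))) = 1
(2) = gcd((y - 8)*(y + 2), (y - 8)*(y + 5)) = y - 8
(3) = gcd((v - 1)*(v + 1), (v - 4)*(v - 1)) = v - 1
(4) = gcd((d - 8*n)*(d + 5*n), (d - 8*n)*(d - n)*(d + 3*n)) = d - 8*n
(5) = gcd((-7*n + r)*(3*n + r), (-8*n + r)*(-7*n + r)) = -7*n + r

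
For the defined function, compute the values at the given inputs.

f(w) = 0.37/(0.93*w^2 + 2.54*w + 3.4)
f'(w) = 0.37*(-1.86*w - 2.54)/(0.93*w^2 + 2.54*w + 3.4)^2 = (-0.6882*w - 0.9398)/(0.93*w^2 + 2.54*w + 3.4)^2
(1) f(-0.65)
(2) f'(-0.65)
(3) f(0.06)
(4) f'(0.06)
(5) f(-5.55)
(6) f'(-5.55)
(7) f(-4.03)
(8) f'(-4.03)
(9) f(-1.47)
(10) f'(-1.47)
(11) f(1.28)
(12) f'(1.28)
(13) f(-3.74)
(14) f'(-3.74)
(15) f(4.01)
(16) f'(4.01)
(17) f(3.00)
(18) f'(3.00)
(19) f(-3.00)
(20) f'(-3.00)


(1) = 0.17
(2) = -0.11
(3) = 0.10
(4) = -0.08
(5) = 0.02
(6) = 0.01
(7) = 0.04
(8) = 0.03
(9) = 0.22
(10) = 0.03
(11) = 0.05
(12) = -0.03
(13) = 0.05
(14) = 0.03
(15) = 0.01
(16) = -0.00
(17) = 0.02
(18) = -0.01
(19) = 0.09
(20) = 0.07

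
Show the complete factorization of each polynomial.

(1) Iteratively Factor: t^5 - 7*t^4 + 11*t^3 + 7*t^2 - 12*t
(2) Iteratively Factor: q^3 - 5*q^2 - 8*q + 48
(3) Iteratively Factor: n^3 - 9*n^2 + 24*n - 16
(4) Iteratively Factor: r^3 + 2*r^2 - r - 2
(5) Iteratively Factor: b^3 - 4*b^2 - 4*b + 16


(1) = (t + 1)*(t^4 - 8*t^3 + 19*t^2 - 12*t) = (t - 3)*(t + 1)*(t^3 - 5*t^2 + 4*t) = (t - 3)*(t - 1)*(t + 1)*(t^2 - 4*t) = (t - 4)*(t - 3)*(t - 1)*(t + 1)*(t)
(2) = (q - 4)*(q^2 - q - 12) = (q - 4)^2*(q + 3)
(3) = (n - 1)*(n^2 - 8*n + 16) = (n - 4)*(n - 1)*(n - 4)
(4) = (r + 1)*(r^2 + r - 2) = (r - 1)*(r + 1)*(r + 2)
(5) = (b + 2)*(b^2 - 6*b + 8) = (b - 4)*(b + 2)*(b - 2)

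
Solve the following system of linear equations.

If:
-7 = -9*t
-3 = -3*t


Then:
No Solution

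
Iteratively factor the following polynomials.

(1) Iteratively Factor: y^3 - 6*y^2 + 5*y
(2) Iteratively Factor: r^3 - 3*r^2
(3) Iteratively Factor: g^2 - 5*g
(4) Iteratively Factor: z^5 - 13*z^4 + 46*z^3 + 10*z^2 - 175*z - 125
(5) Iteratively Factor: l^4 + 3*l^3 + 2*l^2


(1) = (y - 5)*(y^2 - y) = (y - 5)*(y - 1)*(y)
(2) = (r - 3)*(r^2) = r*(r - 3)*(r)
(3) = (g - 5)*(g)
(4) = (z - 5)*(z^4 - 8*z^3 + 6*z^2 + 40*z + 25) = (z - 5)^2*(z^3 - 3*z^2 - 9*z - 5) = (z - 5)^3*(z^2 + 2*z + 1) = (z - 5)^3*(z + 1)*(z + 1)
(5) = (l + 2)*(l^3 + l^2) = (l + 1)*(l + 2)*(l^2) = l*(l + 1)*(l + 2)*(l)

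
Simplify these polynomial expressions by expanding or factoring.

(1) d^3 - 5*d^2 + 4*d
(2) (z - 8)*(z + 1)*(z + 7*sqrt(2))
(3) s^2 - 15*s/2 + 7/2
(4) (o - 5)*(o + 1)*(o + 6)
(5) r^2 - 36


(1) = d*(d - 4)*(d - 1)
(2) = z^3 - 7*z^2 + 7*sqrt(2)*z^2 - 49*sqrt(2)*z - 8*z - 56*sqrt(2)
(3) = (s - 7)*(s - 1/2)
(4) = o^3 + 2*o^2 - 29*o - 30
(5) = (r - 6)*(r + 6)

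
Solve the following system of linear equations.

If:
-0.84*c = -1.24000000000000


Then:
c = 1.48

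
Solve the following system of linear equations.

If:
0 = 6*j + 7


Then:
j = -7/6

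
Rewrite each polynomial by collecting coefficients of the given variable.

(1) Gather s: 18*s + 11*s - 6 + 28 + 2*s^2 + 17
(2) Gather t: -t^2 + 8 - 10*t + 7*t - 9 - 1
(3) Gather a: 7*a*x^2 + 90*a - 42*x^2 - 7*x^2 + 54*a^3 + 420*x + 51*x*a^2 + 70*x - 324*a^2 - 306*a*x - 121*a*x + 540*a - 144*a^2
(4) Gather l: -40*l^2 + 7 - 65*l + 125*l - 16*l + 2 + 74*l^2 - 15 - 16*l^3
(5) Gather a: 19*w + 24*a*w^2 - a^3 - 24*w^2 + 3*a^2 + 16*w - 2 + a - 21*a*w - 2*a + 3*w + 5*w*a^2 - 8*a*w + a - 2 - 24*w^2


(1) = 2*s^2 + 29*s + 39
(2) = -t^2 - 3*t - 2
(3) = 54*a^3 + a^2*(51*x - 468) + a*(7*x^2 - 427*x + 630) - 49*x^2 + 490*x
(4) = -16*l^3 + 34*l^2 + 44*l - 6
(5) = -a^3 + a^2*(5*w + 3) + a*(24*w^2 - 29*w) - 48*w^2 + 38*w - 4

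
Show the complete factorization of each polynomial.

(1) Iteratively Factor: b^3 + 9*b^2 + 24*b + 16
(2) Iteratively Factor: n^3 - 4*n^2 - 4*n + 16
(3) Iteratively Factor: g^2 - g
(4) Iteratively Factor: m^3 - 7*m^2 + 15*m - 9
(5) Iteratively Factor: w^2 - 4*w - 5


(1) = (b + 1)*(b^2 + 8*b + 16) = (b + 1)*(b + 4)*(b + 4)
(2) = (n - 2)*(n^2 - 2*n - 8) = (n - 2)*(n + 2)*(n - 4)
(3) = (g - 1)*(g)
(4) = (m - 3)*(m^2 - 4*m + 3) = (m - 3)^2*(m - 1)
(5) = (w - 5)*(w + 1)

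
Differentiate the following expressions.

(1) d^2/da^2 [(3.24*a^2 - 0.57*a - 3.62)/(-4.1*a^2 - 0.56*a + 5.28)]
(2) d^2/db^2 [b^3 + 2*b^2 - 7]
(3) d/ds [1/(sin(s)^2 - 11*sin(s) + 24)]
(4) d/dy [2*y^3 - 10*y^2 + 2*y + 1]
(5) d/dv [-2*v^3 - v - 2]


(1) = (34.04148*a^3 - 55.72392*a^2 + 123.90528*a - 18.279296)/(68.921*a^6 + 28.2408*a^5 - 262.41312*a^4 - 72.561664*a^3 + 337.936896*a^2 + 46.835712*a - 147.197952)
(2) = 6*b + 4
(3) = (11 - 2*sin(s))*cos(s)/(sin(s)^2 - 11*sin(s) + 24)^2
(4) = 6*y^2 - 20*y + 2
(5) = -6*v^2 - 1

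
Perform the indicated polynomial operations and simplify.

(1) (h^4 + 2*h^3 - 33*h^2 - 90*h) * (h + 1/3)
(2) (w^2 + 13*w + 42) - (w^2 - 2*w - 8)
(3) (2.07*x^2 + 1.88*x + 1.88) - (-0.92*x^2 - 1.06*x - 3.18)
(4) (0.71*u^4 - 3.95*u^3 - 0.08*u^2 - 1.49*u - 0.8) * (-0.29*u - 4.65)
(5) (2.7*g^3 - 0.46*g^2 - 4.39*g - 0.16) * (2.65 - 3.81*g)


(1) = h^5 + 7*h^4/3 - 97*h^3/3 - 101*h^2 - 30*h
(2) = 15*w + 50
(3) = 2.99*x^2 + 2.94*x + 5.06
(4) = -0.2059*u^5 - 2.156*u^4 + 18.3907*u^3 + 0.8041*u^2 + 7.1605*u + 3.72
(5) = -10.287*g^4 + 8.9076*g^3 + 15.5069*g^2 - 11.0239*g - 0.424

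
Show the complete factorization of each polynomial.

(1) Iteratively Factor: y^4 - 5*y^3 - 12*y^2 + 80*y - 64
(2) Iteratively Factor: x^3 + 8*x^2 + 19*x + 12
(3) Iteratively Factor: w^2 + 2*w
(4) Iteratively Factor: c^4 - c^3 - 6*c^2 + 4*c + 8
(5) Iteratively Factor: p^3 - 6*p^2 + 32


(1) = (y - 4)*(y^3 - y^2 - 16*y + 16) = (y - 4)^2*(y^2 + 3*y - 4) = (y - 4)^2*(y + 4)*(y - 1)
(2) = (x + 3)*(x^2 + 5*x + 4) = (x + 3)*(x + 4)*(x + 1)
(3) = (w + 2)*(w)
(4) = (c + 1)*(c^3 - 2*c^2 - 4*c + 8) = (c - 2)*(c + 1)*(c^2 - 4) = (c - 2)*(c + 1)*(c + 2)*(c - 2)
(5) = (p - 4)*(p^2 - 2*p - 8) = (p - 4)*(p + 2)*(p - 4)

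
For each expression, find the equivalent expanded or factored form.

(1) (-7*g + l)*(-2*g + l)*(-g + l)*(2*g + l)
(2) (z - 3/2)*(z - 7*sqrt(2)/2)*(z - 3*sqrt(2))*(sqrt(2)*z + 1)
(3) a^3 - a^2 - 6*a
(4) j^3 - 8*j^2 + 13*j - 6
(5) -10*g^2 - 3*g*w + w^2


(1) = -28*g^4 + 32*g^3*l + 3*g^2*l^2 - 8*g*l^3 + l^4
(2) = sqrt(2)*z^4 - 12*z^3 - 3*sqrt(2)*z^3/2 + 18*z^2 + 29*sqrt(2)*z^2/2 - 87*sqrt(2)*z/4 + 21*z - 63/2
(3) = a*(a - 3)*(a + 2)
(4) = (j - 6)*(j - 1)^2
(5) = (-5*g + w)*(2*g + w)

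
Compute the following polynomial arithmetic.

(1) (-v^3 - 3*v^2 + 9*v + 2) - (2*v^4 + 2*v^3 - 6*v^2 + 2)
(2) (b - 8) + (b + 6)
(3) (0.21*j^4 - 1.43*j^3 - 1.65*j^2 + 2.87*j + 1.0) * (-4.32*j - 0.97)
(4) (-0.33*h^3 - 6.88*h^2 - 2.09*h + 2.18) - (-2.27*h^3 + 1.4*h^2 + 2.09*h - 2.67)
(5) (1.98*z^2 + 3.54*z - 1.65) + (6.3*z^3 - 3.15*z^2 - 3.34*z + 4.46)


(1) = -2*v^4 - 3*v^3 + 3*v^2 + 9*v
(2) = 2*b - 2
(3) = -0.9072*j^5 + 5.9739*j^4 + 8.5151*j^3 - 10.7979*j^2 - 7.1039*j - 0.97
(4) = 1.94*h^3 - 8.28*h^2 - 4.18*h + 4.85
(5) = 6.3*z^3 - 1.17*z^2 + 0.2*z + 2.81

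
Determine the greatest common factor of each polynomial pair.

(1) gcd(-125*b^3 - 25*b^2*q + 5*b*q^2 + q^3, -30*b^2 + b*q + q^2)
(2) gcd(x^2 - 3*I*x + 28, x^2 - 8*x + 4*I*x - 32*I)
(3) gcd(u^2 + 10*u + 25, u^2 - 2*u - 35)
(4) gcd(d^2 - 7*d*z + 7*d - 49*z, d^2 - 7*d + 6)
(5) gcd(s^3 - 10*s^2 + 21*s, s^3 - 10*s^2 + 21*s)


(1) = -5*b + q
(2) = x + 4*I
(3) = gcd((u + 5)^2, (u - 7)*(u + 5)) = u + 5
(4) = gcd((d + 7)*(d - 7*z), (d - 6)*(d - 1)) = 1
(5) = gcd(s*(s - 7)*(s - 3), s*(s - 7)*(s - 3)) = s^3 - 10*s^2 + 21*s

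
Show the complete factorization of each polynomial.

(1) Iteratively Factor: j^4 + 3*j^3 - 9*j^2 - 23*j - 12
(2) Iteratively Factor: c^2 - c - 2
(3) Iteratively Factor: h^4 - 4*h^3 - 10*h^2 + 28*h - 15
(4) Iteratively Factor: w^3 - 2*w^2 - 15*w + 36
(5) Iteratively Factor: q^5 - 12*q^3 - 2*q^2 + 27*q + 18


(1) = (j + 4)*(j^3 - j^2 - 5*j - 3) = (j - 3)*(j + 4)*(j^2 + 2*j + 1) = (j - 3)*(j + 1)*(j + 4)*(j + 1)
(2) = (c - 2)*(c + 1)
(3) = (h - 1)*(h^3 - 3*h^2 - 13*h + 15) = (h - 1)*(h + 3)*(h^2 - 6*h + 5) = (h - 1)^2*(h + 3)*(h - 5)
(4) = (w - 3)*(w^2 + w - 12) = (w - 3)*(w + 4)*(w - 3)
(5) = (q - 3)*(q^4 + 3*q^3 - 3*q^2 - 11*q - 6) = (q - 3)*(q + 1)*(q^3 + 2*q^2 - 5*q - 6) = (q - 3)*(q + 1)*(q + 3)*(q^2 - q - 2) = (q - 3)*(q + 1)^2*(q + 3)*(q - 2)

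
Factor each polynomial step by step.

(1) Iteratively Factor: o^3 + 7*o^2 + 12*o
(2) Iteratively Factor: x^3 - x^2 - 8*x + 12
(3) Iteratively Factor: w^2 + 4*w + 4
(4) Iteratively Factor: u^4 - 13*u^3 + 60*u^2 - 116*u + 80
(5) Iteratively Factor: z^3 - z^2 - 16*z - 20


(1) = (o + 4)*(o^2 + 3*o) = (o + 3)*(o + 4)*(o)
(2) = (x + 3)*(x^2 - 4*x + 4) = (x - 2)*(x + 3)*(x - 2)
(3) = (w + 2)*(w + 2)
(4) = (u - 2)*(u^3 - 11*u^2 + 38*u - 40) = (u - 2)^2*(u^2 - 9*u + 20) = (u - 4)*(u - 2)^2*(u - 5)
(5) = (z - 5)*(z^2 + 4*z + 4) = (z - 5)*(z + 2)*(z + 2)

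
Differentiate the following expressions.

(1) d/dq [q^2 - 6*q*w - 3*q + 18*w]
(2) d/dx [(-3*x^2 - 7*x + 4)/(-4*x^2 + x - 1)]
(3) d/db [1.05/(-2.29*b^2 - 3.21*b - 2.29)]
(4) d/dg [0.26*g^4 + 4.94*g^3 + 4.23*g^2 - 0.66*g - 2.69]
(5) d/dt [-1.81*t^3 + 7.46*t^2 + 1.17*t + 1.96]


(1) = 2*q - 6*w - 3
(2) = (-31*x^2 + 38*x + 3)/(16*x^4 - 8*x^3 + 9*x^2 - 2*x + 1)
(3) = (4.809*b + 3.3705)/(2.29*b^2 + 3.21*b + 2.29)^2
(4) = 1.04*g^3 + 14.82*g^2 + 8.46*g - 0.66
(5) = -5.43*t^2 + 14.92*t + 1.17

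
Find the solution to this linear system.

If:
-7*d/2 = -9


Then:
d = 18/7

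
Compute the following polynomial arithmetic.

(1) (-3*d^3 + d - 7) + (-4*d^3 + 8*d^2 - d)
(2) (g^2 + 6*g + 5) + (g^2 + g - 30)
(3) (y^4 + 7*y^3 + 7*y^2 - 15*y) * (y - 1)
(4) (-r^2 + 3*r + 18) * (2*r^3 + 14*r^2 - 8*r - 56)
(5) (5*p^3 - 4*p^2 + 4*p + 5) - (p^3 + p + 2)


(1) = -7*d^3 + 8*d^2 - 7
(2) = 2*g^2 + 7*g - 25
(3) = y^5 + 6*y^4 - 22*y^2 + 15*y
(4) = -2*r^5 - 8*r^4 + 86*r^3 + 284*r^2 - 312*r - 1008
(5) = 4*p^3 - 4*p^2 + 3*p + 3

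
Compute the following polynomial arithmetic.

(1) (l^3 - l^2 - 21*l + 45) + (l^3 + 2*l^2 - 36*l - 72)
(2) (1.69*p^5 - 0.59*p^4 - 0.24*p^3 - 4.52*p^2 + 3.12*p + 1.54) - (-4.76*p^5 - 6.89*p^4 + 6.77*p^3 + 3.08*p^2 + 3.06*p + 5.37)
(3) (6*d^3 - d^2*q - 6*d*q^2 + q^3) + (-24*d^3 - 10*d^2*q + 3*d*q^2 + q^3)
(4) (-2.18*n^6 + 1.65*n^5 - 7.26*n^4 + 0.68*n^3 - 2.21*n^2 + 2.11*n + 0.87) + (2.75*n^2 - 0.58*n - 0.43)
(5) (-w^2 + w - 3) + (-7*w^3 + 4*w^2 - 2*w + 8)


(1) = 2*l^3 + l^2 - 57*l - 27
(2) = 6.45*p^5 + 6.3*p^4 - 7.01*p^3 - 7.6*p^2 + 0.06*p - 3.83
(3) = -18*d^3 - 11*d^2*q - 3*d*q^2 + 2*q^3
(4) = -2.18*n^6 + 1.65*n^5 - 7.26*n^4 + 0.68*n^3 + 0.54*n^2 + 1.53*n + 0.44
(5) = -7*w^3 + 3*w^2 - w + 5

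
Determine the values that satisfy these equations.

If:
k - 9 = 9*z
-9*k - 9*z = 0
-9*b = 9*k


Then:
b = -9/10
k = 9/10
z = -9/10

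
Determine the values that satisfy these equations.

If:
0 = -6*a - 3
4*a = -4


Then:
No Solution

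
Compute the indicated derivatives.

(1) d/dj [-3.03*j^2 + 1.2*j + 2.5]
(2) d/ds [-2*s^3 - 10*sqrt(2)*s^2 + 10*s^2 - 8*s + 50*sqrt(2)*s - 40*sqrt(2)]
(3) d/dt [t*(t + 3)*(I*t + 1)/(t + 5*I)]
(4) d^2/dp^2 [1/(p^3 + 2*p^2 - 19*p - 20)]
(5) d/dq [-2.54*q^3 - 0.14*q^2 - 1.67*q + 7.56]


(1) = 1.2 - 6.06*j
(2) = -6*s^2 - 20*sqrt(2)*s + 20*s - 8 + 50*sqrt(2)
(3) = (2*I*t^3 + t^2*(-14 + 3*I) + 10*t*(-3 + I) + 15*I)/(t^2 + 10*I*t - 25)
(4) = 2*(-(3*p + 2)*(p^3 + 2*p^2 - 19*p - 20) + (3*p^2 + 4*p - 19)^2)/(p^3 + 2*p^2 - 19*p - 20)^3
(5) = -7.62*q^2 - 0.28*q - 1.67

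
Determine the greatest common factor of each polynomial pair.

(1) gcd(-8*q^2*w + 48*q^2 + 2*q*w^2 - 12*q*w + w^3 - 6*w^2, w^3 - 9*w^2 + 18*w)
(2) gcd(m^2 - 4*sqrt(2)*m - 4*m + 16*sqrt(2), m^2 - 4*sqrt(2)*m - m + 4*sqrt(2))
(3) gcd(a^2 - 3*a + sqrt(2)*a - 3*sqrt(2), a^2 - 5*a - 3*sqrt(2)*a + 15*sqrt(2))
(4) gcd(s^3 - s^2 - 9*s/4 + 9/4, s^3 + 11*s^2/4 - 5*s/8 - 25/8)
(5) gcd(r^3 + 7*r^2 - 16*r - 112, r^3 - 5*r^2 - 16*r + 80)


(1) = gcd((-2*q + w)*(4*q + w)*(w - 6), w*(w - 6)*(w - 3)) = w - 6
(2) = gcd((m - 4)*(m - 4*sqrt(2)), (m - 1)*(m - 4*sqrt(2))) = m - 4*sqrt(2)
(3) = 1
(4) = s - 1
(5) = gcd((r - 4)*(r + 4)*(r + 7), (r - 5)*(r - 4)*(r + 4)) = r^2 - 16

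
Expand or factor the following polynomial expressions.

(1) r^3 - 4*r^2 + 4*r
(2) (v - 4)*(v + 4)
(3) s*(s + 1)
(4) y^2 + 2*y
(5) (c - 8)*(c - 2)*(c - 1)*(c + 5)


(1) = r*(r - 2)^2
(2) = v^2 - 16
(3) = s^2 + s
(4) = y*(y + 2)
(5) = c^4 - 6*c^3 - 29*c^2 + 114*c - 80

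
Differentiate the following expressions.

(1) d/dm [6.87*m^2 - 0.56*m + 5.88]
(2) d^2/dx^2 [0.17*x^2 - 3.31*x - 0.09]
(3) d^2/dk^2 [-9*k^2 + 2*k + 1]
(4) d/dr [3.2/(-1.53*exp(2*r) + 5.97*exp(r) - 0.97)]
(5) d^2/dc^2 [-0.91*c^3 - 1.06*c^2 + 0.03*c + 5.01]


(1) = 13.74*m - 0.56
(2) = 0.340000000000000
(3) = -18
(4) = (9.792*exp(r) - 19.104)*exp(r)/(1.53*exp(2*r) - 5.97*exp(r) + 0.97)^2
(5) = -5.46*c - 2.12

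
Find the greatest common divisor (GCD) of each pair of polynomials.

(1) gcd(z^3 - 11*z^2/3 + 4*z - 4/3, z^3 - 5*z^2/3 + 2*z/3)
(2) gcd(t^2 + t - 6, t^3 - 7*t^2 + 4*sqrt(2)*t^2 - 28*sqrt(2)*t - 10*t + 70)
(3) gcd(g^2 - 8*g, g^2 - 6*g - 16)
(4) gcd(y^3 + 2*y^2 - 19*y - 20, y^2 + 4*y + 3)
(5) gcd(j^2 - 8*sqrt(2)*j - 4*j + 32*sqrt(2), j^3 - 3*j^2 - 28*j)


(1) = z^2 - 5*z/3 + 2/3
(2) = gcd((t - 2)*(t + 3), (t - 7)*(t - sqrt(2))*(t + 5*sqrt(2))) = 1
(3) = gcd(g*(g - 8), (g - 8)*(g + 2)) = g - 8
(4) = gcd((y - 4)*(y + 1)*(y + 5), (y + 1)*(y + 3)) = y + 1
(5) = gcd((j - 4)*(j - 8*sqrt(2)), j*(j - 7)*(j + 4)) = 1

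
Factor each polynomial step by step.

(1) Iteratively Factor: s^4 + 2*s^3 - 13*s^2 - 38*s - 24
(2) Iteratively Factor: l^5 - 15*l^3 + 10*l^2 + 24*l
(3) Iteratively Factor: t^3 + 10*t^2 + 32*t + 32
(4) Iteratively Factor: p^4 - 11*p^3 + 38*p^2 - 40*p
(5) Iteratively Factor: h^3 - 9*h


(1) = (s + 1)*(s^3 + s^2 - 14*s - 24) = (s + 1)*(s + 2)*(s^2 - s - 12) = (s + 1)*(s + 2)*(s + 3)*(s - 4)
(2) = (l + 4)*(l^4 - 4*l^3 + l^2 + 6*l) = l*(l + 4)*(l^3 - 4*l^2 + l + 6) = l*(l - 3)*(l + 4)*(l^2 - l - 2) = l*(l - 3)*(l + 1)*(l + 4)*(l - 2)
(3) = (t + 4)*(t^2 + 6*t + 8) = (t + 4)^2*(t + 2)
(4) = (p - 2)*(p^3 - 9*p^2 + 20*p) = (p - 5)*(p - 2)*(p^2 - 4*p) = (p - 5)*(p - 4)*(p - 2)*(p)
(5) = (h - 3)*(h^2 + 3*h) = h*(h - 3)*(h + 3)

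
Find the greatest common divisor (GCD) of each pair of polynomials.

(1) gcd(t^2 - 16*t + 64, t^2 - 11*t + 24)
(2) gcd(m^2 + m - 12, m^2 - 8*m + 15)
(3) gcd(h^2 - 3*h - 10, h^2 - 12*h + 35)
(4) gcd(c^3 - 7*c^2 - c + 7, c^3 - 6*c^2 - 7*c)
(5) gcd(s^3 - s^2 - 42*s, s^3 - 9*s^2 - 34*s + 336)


(1) = t - 8
(2) = gcd((m - 3)*(m + 4), (m - 5)*(m - 3)) = m - 3
(3) = gcd((h - 5)*(h + 2), (h - 7)*(h - 5)) = h - 5
(4) = c^2 - 6*c - 7
(5) = s^2 - s - 42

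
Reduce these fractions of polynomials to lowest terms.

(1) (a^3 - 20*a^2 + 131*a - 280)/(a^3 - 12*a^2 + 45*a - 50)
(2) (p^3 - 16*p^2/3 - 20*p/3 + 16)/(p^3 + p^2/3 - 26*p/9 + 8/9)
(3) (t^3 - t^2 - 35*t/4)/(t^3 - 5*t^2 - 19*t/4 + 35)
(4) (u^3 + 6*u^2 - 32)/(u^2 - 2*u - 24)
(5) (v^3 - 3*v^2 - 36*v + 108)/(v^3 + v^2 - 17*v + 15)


(1) = (a^2 - 15*a + 56)/(a^2 - 7*a + 10)
(2) = (3*p - 18)/(3*p - 1)
(3) = t/(t - 4)
(4) = (u^2 + 2*u - 8)/(u - 6)
(5) = (v^2 - 36)/(v^2 + 4*v - 5)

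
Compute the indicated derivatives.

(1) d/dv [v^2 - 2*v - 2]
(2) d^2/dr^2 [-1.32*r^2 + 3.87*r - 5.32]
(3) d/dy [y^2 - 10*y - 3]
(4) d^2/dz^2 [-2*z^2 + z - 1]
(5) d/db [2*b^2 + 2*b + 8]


(1) = 2*v - 2
(2) = -2.64000000000000
(3) = 2*y - 10
(4) = -4
(5) = 4*b + 2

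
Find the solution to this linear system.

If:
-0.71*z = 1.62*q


Then:
q = -0.438271604938272*z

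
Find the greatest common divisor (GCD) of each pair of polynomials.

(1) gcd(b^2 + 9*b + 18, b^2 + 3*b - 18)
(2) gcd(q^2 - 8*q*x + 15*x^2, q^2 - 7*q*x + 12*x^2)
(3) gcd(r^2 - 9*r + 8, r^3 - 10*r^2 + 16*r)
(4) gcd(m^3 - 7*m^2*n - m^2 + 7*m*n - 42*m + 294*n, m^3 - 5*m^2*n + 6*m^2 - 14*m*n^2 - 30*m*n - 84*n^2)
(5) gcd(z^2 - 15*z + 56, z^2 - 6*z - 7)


(1) = b + 6
(2) = -q + 3*x
(3) = gcd((r - 8)*(r - 1), r*(r - 8)*(r - 2)) = r - 8
(4) = m^2 - 7*m*n + 6*m - 42*n
(5) = z - 7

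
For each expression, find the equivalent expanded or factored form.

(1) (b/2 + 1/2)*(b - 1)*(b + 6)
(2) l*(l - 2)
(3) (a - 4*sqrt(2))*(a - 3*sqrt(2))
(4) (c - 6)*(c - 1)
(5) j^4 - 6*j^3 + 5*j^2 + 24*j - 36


(1) = b^3/2 + 3*b^2 - b/2 - 3
(2) = l^2 - 2*l
(3) = a^2 - 7*sqrt(2)*a + 24
(4) = c^2 - 7*c + 6
(5) = (j - 3)^2*(j - 2)*(j + 2)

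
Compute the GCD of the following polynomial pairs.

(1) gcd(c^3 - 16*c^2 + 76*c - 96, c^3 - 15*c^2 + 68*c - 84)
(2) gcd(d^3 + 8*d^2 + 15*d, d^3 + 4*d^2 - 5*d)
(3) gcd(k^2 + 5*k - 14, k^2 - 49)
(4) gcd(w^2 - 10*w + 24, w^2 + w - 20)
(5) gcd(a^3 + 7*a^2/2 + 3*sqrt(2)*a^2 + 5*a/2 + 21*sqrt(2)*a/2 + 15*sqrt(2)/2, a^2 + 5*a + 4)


(1) = gcd((c - 8)*(c - 6)*(c - 2), (c - 7)*(c - 6)*(c - 2)) = c^2 - 8*c + 12
(2) = gcd(d*(d + 3)*(d + 5), d*(d - 1)*(d + 5)) = d^2 + 5*d
(3) = gcd((k - 2)*(k + 7), (k - 7)*(k + 7)) = k + 7
(4) = gcd((w - 6)*(w - 4), (w - 4)*(w + 5)) = w - 4
(5) = gcd((a + 1)*(a + 5/2)*(a + 3*sqrt(2)), (a + 1)*(a + 4)) = a + 1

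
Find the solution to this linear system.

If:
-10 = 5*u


Then:
u = -2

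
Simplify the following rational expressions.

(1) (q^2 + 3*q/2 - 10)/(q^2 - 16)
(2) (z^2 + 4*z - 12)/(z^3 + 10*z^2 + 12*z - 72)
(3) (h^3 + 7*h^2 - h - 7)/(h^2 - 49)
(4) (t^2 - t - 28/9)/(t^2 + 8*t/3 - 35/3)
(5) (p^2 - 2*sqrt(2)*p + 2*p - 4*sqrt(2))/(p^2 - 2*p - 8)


(1) = (2*q - 5)/(2*q - 8)
(2) = 1/(z + 6)
(3) = (h^2 - 1)/(h - 7)
(4) = (3*t + 4)/(3*t + 15)
(5) = (p - 2*sqrt(2))/(p - 4)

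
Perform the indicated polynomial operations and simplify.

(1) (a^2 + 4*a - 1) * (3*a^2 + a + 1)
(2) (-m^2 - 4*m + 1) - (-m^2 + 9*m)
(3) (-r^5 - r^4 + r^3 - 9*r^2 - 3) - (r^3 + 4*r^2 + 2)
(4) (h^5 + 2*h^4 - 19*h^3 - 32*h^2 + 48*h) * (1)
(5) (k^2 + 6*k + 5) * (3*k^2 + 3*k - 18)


(1) = 3*a^4 + 13*a^3 + 2*a^2 + 3*a - 1
(2) = 1 - 13*m
(3) = -r^5 - r^4 - 13*r^2 - 5
(4) = h^5 + 2*h^4 - 19*h^3 - 32*h^2 + 48*h
(5) = 3*k^4 + 21*k^3 + 15*k^2 - 93*k - 90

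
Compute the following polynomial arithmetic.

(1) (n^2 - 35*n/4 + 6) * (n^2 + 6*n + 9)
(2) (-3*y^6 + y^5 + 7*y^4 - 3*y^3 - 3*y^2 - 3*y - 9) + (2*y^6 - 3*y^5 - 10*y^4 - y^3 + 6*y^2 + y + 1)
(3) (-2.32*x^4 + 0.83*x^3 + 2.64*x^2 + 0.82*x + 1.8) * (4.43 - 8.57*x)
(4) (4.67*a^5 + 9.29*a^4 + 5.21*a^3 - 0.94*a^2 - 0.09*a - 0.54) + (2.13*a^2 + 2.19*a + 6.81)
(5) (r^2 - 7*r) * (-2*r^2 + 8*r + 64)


(1) = n^4 - 11*n^3/4 - 75*n^2/2 - 171*n/4 + 54
(2) = -y^6 - 2*y^5 - 3*y^4 - 4*y^3 + 3*y^2 - 2*y - 8
(3) = 19.8824*x^5 - 17.3907*x^4 - 18.9479*x^3 + 4.6678*x^2 - 11.7934*x + 7.974
(4) = 4.67*a^5 + 9.29*a^4 + 5.21*a^3 + 1.19*a^2 + 2.1*a + 6.27
(5) = -2*r^4 + 22*r^3 + 8*r^2 - 448*r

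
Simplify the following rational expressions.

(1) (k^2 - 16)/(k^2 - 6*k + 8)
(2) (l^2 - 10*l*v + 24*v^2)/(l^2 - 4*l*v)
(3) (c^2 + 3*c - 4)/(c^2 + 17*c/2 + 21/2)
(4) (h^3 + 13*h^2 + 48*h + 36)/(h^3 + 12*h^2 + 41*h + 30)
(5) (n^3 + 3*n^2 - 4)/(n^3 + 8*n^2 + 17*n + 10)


(1) = (k + 4)/(k - 2)
(2) = (l - 6*v)/l
(3) = (2*c^2 + 6*c - 8)/(2*c^2 + 17*c + 21)
(4) = (h + 6)/(h + 5)
(5) = (n^2 + n - 2)/(n^2 + 6*n + 5)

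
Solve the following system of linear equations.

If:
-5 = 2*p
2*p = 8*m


Then:
m = -5/8
p = -5/2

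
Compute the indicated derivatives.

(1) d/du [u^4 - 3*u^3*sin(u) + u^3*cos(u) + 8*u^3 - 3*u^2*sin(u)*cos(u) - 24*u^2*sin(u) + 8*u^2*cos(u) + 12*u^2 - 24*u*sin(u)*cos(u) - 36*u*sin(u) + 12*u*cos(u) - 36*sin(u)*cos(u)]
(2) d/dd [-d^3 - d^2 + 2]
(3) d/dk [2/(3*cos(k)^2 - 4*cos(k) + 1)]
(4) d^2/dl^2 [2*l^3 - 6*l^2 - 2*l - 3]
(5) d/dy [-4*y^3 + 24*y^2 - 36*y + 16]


(1) = -u^3*sin(u) - 3*u^3*cos(u) + 4*u^3 - 17*u^2*sin(u) - 21*u^2*cos(u) - 3*u^2*cos(2*u) + 24*u^2 - 60*u*sin(u) - 3*u*sin(2*u) - 20*u*cos(u) - 24*u*cos(2*u) + 24*u - 36*sin(u) - 12*sin(2*u) + 12*cos(u) - 36*cos(2*u)
(2) = d*(-3*d - 2)
(3) = 4*(3*cos(k) - 2)*sin(k)/(3*cos(k)^2 - 4*cos(k) + 1)^2
(4) = 12*l - 12
(5) = -12*y^2 + 48*y - 36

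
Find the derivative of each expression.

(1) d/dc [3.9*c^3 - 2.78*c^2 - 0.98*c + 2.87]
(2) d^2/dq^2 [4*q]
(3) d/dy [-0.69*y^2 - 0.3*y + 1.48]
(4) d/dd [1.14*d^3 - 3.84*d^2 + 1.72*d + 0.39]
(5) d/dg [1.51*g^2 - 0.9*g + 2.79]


(1) = 11.7*c^2 - 5.56*c - 0.98
(2) = 0
(3) = -1.38*y - 0.3
(4) = 3.42*d^2 - 7.68*d + 1.72
(5) = 3.02*g - 0.9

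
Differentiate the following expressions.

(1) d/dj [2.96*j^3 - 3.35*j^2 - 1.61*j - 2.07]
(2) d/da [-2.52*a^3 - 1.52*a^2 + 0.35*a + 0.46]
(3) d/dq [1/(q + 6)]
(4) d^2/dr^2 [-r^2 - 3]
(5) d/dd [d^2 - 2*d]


(1) = 8.88*j^2 - 6.7*j - 1.61
(2) = -7.56*a^2 - 3.04*a + 0.35
(3) = -1/(q + 6)^2
(4) = -2
(5) = 2*d - 2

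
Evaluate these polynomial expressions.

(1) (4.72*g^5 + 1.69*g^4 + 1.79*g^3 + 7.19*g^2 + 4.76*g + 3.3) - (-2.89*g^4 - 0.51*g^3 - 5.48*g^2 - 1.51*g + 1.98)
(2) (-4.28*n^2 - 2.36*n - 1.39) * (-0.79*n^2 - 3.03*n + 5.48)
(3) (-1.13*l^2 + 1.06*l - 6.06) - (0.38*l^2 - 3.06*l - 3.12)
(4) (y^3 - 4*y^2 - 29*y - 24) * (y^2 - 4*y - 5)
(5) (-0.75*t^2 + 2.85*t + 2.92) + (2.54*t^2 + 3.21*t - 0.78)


(1) = 4.72*g^5 + 4.58*g^4 + 2.3*g^3 + 12.67*g^2 + 6.27*g + 1.32
(2) = 3.3812*n^4 + 14.8328*n^3 - 15.2055*n^2 - 8.7211*n - 7.6172
(3) = -1.51*l^2 + 4.12*l - 2.94
(4) = y^5 - 8*y^4 - 18*y^3 + 112*y^2 + 241*y + 120
(5) = 1.79*t^2 + 6.06*t + 2.14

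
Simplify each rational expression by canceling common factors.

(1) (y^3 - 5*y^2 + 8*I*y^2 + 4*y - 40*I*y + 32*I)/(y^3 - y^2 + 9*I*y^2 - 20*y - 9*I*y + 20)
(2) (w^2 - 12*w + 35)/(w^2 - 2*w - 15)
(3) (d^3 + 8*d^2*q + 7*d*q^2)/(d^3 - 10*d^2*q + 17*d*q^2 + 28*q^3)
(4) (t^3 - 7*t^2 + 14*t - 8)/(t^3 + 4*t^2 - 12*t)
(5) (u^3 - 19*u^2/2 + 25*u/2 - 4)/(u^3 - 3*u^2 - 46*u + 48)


(1) = (y^2 + y*(-4 + 8*I) - 32*I)/(y^2 + 9*I*y - 20)
(2) = (w - 7)/(w + 3)
(3) = (d^2 + 7*d*q)/(d^2 - 11*d*q + 28*q^2)
(4) = (t^2 - 5*t + 4)/(t^2 + 6*t)
(5) = (2*u - 1)/(2*u + 12)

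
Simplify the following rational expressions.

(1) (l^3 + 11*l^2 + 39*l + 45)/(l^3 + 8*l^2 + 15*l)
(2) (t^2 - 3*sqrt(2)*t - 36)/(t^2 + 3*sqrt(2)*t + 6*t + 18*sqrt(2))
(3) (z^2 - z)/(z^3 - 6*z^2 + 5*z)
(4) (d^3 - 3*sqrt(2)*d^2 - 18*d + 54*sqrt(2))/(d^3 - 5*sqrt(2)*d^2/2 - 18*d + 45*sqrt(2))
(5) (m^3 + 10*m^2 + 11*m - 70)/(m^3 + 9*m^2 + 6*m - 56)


(1) = (l + 3)/l
(2) = (t - 6*sqrt(2))/(t + 6)
(3) = 1/(z - 5)
(4) = (2*d - 6*sqrt(2))/(2*d - 5*sqrt(2))
(5) = (m + 5)/(m + 4)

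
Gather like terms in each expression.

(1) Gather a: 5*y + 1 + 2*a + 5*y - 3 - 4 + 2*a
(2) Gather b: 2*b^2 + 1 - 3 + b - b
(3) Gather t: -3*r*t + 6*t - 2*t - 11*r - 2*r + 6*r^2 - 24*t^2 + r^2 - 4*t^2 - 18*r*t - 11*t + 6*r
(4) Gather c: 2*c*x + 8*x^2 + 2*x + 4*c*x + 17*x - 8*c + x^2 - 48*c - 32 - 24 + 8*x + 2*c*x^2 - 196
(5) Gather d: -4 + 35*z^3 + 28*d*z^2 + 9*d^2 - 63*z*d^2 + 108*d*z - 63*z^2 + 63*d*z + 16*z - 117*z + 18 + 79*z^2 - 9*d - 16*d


(1) = 4*a + 10*y - 6
(2) = 2*b^2 - 2
(3) = 7*r^2 - 7*r - 28*t^2 + t*(-21*r - 7)
(4) = c*(2*x^2 + 6*x - 56) + 9*x^2 + 27*x - 252
(5) = d^2*(9 - 63*z) + d*(28*z^2 + 171*z - 25) + 35*z^3 + 16*z^2 - 101*z + 14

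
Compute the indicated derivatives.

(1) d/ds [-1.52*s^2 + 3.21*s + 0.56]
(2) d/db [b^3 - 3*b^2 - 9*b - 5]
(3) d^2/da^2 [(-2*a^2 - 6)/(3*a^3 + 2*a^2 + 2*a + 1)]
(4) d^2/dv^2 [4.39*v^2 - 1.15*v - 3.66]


(1) = 3.21 - 3.04*s
(2) = 3*b^2 - 6*b - 9
(3) = 4*(-9*a^6 - 144*a^4 - 119*a^3 - 84*a^2 - 9*a - 7)/(27*a^9 + 54*a^8 + 90*a^7 + 107*a^6 + 96*a^5 + 72*a^4 + 41*a^3 + 18*a^2 + 6*a + 1)
(4) = 8.78000000000000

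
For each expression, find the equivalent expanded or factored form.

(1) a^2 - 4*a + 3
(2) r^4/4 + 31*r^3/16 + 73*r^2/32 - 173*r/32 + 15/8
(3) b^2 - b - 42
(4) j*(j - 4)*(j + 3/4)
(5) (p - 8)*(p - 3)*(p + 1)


(1) = (a - 3)*(a - 1)
(2) = (r/4 + 1)*(r - 3/4)*(r - 1/2)*(r + 5)
(3) = (b - 7)*(b + 6)
(4) = j^3 - 13*j^2/4 - 3*j
(5) = p^3 - 10*p^2 + 13*p + 24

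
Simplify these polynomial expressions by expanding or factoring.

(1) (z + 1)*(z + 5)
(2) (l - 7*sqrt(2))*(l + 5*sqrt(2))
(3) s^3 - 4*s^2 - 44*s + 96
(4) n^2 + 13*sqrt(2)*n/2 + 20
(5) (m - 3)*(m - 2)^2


(1) = z^2 + 6*z + 5
(2) = l^2 - 2*sqrt(2)*l - 70
(3) = (s - 8)*(s - 2)*(s + 6)
(4) = (n + 5*sqrt(2)/2)*(n + 4*sqrt(2))
(5) = m^3 - 7*m^2 + 16*m - 12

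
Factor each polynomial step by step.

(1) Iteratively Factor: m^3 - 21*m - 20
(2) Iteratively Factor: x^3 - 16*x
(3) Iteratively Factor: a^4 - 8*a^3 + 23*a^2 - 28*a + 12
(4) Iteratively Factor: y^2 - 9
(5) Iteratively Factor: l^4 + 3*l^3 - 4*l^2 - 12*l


(1) = (m + 1)*(m^2 - m - 20) = (m + 1)*(m + 4)*(m - 5)
(2) = (x - 4)*(x^2 + 4*x) = x*(x - 4)*(x + 4)
(3) = (a - 2)*(a^3 - 6*a^2 + 11*a - 6) = (a - 3)*(a - 2)*(a^2 - 3*a + 2) = (a - 3)*(a - 2)^2*(a - 1)
(4) = (y + 3)*(y - 3)
(5) = (l - 2)*(l^3 + 5*l^2 + 6*l) = (l - 2)*(l + 3)*(l^2 + 2*l) = l*(l - 2)*(l + 3)*(l + 2)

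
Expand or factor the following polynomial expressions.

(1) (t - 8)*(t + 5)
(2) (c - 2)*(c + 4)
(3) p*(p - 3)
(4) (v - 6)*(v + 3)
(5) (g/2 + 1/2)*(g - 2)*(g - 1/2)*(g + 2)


(1) = t^2 - 3*t - 40
(2) = c^2 + 2*c - 8
(3) = p^2 - 3*p
(4) = v^2 - 3*v - 18
(5) = g^4/2 + g^3/4 - 9*g^2/4 - g + 1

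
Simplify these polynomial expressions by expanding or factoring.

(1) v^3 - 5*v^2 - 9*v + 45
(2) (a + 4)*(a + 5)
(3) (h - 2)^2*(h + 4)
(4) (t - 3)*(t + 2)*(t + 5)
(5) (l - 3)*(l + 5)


(1) = (v - 5)*(v - 3)*(v + 3)
(2) = a^2 + 9*a + 20
(3) = h^3 - 12*h + 16
(4) = t^3 + 4*t^2 - 11*t - 30
(5) = l^2 + 2*l - 15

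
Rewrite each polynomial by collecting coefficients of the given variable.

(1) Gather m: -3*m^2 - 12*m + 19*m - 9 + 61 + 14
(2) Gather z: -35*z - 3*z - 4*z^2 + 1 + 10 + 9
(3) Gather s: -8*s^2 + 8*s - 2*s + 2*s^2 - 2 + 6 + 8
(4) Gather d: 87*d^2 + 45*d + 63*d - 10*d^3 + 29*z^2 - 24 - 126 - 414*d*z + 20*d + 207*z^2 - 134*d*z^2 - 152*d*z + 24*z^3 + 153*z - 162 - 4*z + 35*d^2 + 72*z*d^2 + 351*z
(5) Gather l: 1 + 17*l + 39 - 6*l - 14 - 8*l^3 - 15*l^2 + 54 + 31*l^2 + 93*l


(1) = -3*m^2 + 7*m + 66
(2) = -4*z^2 - 38*z + 20
(3) = -6*s^2 + 6*s + 12
(4) = -10*d^3 + d^2*(72*z + 122) + d*(-134*z^2 - 566*z + 128) + 24*z^3 + 236*z^2 + 500*z - 312
(5) = -8*l^3 + 16*l^2 + 104*l + 80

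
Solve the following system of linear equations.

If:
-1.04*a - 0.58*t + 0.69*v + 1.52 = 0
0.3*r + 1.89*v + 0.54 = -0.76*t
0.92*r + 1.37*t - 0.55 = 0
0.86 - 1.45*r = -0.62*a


Then:
a = 1.49
r = 1.23
t = -0.43
v = -0.31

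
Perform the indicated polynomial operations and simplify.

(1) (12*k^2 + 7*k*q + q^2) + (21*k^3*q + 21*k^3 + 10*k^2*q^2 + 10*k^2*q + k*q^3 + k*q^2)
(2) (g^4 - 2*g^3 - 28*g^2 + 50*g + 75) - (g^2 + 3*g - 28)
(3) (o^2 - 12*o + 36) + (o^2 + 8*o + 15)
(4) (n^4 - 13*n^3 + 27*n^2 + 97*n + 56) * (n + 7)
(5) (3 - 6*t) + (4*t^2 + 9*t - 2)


(1) = 21*k^3*q + 21*k^3 + 10*k^2*q^2 + 10*k^2*q + 12*k^2 + k*q^3 + k*q^2 + 7*k*q + q^2
(2) = g^4 - 2*g^3 - 29*g^2 + 47*g + 103
(3) = 2*o^2 - 4*o + 51
(4) = n^5 - 6*n^4 - 64*n^3 + 286*n^2 + 735*n + 392
(5) = 4*t^2 + 3*t + 1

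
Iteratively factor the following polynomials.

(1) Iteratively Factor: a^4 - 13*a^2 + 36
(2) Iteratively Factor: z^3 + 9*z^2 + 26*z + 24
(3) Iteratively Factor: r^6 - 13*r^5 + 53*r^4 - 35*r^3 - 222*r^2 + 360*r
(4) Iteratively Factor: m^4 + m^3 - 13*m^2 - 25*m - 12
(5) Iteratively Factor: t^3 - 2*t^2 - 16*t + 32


(1) = (a + 3)*(a^3 - 3*a^2 - 4*a + 12) = (a - 3)*(a + 3)*(a^2 - 4) = (a - 3)*(a - 2)*(a + 3)*(a + 2)
(2) = (z + 2)*(z^2 + 7*z + 12) = (z + 2)*(z + 4)*(z + 3)
(3) = (r - 5)*(r^5 - 8*r^4 + 13*r^3 + 30*r^2 - 72*r) = (r - 5)*(r - 3)*(r^4 - 5*r^3 - 2*r^2 + 24*r) = (r - 5)*(r - 3)^2*(r^3 - 2*r^2 - 8*r) = (r - 5)*(r - 4)*(r - 3)^2*(r^2 + 2*r) = r*(r - 5)*(r - 4)*(r - 3)^2*(r + 2)
(4) = (m + 1)*(m^3 - 13*m - 12) = (m - 4)*(m + 1)*(m^2 + 4*m + 3) = (m - 4)*(m + 1)*(m + 3)*(m + 1)
(5) = (t - 4)*(t^2 + 2*t - 8) = (t - 4)*(t + 4)*(t - 2)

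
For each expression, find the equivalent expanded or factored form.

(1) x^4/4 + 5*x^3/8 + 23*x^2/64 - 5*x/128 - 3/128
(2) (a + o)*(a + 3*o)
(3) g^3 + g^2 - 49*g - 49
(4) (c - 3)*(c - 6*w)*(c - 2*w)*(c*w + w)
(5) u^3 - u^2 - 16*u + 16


(1) = (x/4 + 1/4)*(x - 1/4)*(x + 1/4)*(x + 3/2)
(2) = a^2 + 4*a*o + 3*o^2
(3) = (g - 7)*(g + 1)*(g + 7)
(4) = c^4*w - 8*c^3*w^2 - 2*c^3*w + 12*c^2*w^3 + 16*c^2*w^2 - 3*c^2*w - 24*c*w^3 + 24*c*w^2 - 36*w^3
(5) = (u - 4)*(u - 1)*(u + 4)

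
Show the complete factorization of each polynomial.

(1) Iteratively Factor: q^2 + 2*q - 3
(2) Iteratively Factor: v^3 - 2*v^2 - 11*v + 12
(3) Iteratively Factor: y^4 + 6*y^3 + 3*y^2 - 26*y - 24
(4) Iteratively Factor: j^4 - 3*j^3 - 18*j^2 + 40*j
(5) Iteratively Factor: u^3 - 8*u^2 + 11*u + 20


(1) = (q - 1)*(q + 3)
(2) = (v - 4)*(v^2 + 2*v - 3) = (v - 4)*(v - 1)*(v + 3)
(3) = (y + 3)*(y^3 + 3*y^2 - 6*y - 8) = (y - 2)*(y + 3)*(y^2 + 5*y + 4) = (y - 2)*(y + 3)*(y + 4)*(y + 1)
(4) = (j - 5)*(j^3 + 2*j^2 - 8*j) = j*(j - 5)*(j^2 + 2*j - 8) = j*(j - 5)*(j - 2)*(j + 4)
(5) = (u - 4)*(u^2 - 4*u - 5) = (u - 5)*(u - 4)*(u + 1)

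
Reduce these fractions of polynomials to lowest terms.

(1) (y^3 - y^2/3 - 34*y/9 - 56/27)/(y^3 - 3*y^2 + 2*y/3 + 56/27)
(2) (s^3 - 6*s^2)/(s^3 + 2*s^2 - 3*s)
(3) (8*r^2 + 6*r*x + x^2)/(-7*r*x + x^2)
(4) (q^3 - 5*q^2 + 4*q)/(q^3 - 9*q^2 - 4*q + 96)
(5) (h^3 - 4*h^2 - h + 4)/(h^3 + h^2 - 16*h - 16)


(1) = (3*y + 4)/(3*y - 4)
(2) = (s^2 - 6*s)/(s^2 + 2*s - 3)
(3) = (8*r^2 + 6*r*x + x^2)/(-7*r*x + x^2)
(4) = (q^2 - q)/(q^2 - 5*q - 24)
(5) = (h - 1)/(h + 4)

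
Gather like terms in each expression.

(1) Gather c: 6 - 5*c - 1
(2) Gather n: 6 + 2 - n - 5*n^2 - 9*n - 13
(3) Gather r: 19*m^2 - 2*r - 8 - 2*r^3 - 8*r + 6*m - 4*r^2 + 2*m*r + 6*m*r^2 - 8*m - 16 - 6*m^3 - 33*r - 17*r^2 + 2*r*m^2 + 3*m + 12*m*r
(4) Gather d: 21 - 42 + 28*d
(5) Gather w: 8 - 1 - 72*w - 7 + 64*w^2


(1) = 5 - 5*c
(2) = -5*n^2 - 10*n - 5
(3) = -6*m^3 + 19*m^2 + m - 2*r^3 + r^2*(6*m - 21) + r*(2*m^2 + 14*m - 43) - 24
(4) = 28*d - 21
(5) = 64*w^2 - 72*w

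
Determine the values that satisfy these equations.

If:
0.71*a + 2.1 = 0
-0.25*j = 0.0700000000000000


Then:
a = -2.96
j = -0.28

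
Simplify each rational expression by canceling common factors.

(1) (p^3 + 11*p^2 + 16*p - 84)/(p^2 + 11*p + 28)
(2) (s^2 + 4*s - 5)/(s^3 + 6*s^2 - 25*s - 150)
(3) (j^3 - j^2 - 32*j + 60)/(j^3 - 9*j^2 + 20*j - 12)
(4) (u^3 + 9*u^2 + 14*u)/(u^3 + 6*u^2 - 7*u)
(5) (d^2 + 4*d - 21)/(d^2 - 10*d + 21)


(1) = (p^2 + 4*p - 12)/(p + 4)
(2) = (s - 1)/(s^2 + s - 30)
(3) = (j^2 + j - 30)/(j^2 - 7*j + 6)
(4) = (u + 2)/(u - 1)
(5) = (d + 7)/(d - 7)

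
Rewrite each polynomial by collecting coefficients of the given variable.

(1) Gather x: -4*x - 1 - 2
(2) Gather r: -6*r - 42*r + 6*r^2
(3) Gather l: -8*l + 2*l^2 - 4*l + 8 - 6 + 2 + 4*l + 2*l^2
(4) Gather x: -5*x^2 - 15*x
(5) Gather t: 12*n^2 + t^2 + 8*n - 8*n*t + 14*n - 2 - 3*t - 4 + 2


(1) = -4*x - 3
(2) = 6*r^2 - 48*r
(3) = 4*l^2 - 8*l + 4
(4) = -5*x^2 - 15*x
(5) = 12*n^2 + 22*n + t^2 + t*(-8*n - 3) - 4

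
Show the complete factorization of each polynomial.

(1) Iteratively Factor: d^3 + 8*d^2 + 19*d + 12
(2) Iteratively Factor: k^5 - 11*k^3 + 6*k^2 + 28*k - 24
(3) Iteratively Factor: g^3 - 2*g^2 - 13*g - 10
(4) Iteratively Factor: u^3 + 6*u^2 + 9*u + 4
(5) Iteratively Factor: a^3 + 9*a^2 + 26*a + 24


(1) = (d + 1)*(d^2 + 7*d + 12) = (d + 1)*(d + 3)*(d + 4)
(2) = (k - 2)*(k^4 + 2*k^3 - 7*k^2 - 8*k + 12) = (k - 2)*(k + 2)*(k^3 - 7*k + 6) = (k - 2)*(k + 2)*(k + 3)*(k^2 - 3*k + 2) = (k - 2)*(k - 1)*(k + 2)*(k + 3)*(k - 2)
(3) = (g + 1)*(g^2 - 3*g - 10) = (g - 5)*(g + 1)*(g + 2)
(4) = (u + 1)*(u^2 + 5*u + 4) = (u + 1)*(u + 4)*(u + 1)
(5) = (a + 3)*(a^2 + 6*a + 8) = (a + 2)*(a + 3)*(a + 4)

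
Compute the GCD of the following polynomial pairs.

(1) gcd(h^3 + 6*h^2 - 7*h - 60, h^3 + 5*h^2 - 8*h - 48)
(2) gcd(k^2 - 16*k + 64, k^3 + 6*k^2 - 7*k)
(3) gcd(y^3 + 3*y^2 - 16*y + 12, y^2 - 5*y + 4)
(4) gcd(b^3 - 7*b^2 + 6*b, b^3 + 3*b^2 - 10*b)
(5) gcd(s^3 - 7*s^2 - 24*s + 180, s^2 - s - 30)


(1) = gcd((h - 3)*(h + 4)*(h + 5), (h - 3)*(h + 4)^2) = h^2 + h - 12
(2) = 1
(3) = gcd((y - 2)*(y - 1)*(y + 6), (y - 4)*(y - 1)) = y - 1
(4) = b
(5) = s^2 - s - 30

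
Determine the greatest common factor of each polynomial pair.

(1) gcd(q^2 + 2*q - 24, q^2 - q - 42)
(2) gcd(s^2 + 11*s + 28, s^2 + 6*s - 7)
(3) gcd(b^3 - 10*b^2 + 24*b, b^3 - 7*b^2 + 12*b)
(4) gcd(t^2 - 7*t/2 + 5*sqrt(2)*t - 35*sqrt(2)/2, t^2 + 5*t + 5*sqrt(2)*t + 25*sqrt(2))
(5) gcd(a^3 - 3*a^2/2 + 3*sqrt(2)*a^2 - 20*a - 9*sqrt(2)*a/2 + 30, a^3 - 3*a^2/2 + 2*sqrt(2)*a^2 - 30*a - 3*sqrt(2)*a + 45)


(1) = q + 6
(2) = s + 7
(3) = gcd(b*(b - 6)*(b - 4), b*(b - 4)*(b - 3)) = b^2 - 4*b
(4) = t + 5*sqrt(2)
(5) = gcd((a - 3/2)*(a - 2*sqrt(2))*(a + 5*sqrt(2)), (a - 3/2)*(a - 3*sqrt(2))*(a + 5*sqrt(2))) = a^2 + a*(-3/2 + 5*sqrt(2)) - 15*sqrt(2)/2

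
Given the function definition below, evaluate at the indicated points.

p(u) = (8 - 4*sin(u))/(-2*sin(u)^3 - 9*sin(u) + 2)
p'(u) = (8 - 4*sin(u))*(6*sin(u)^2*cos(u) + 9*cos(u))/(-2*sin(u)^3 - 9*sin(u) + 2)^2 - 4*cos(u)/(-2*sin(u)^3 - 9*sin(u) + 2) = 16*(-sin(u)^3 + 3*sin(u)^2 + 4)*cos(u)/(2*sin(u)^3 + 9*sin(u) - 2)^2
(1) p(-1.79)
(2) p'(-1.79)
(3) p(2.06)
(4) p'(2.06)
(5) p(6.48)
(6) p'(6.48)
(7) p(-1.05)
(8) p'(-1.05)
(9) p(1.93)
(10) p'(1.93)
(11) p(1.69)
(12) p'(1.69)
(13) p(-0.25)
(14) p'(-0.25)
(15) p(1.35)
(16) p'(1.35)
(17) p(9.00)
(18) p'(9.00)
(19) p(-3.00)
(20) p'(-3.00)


(1) = 0.94
(2) = -0.17
(3) = -0.61
(4) = -0.79
(5) = 32.06
(6) = 1271.60
(7) = 1.03
(8) = 0.45
(9) = -0.53
(10) = -0.50
(11) = -0.45
(12) = -0.14
(13) = 2.11
(14) = 3.59
(15) = -0.47
(16) = 0.28
(17) = -3.44
(18) = -18.93
(19) = 2.61
(20) = -6.00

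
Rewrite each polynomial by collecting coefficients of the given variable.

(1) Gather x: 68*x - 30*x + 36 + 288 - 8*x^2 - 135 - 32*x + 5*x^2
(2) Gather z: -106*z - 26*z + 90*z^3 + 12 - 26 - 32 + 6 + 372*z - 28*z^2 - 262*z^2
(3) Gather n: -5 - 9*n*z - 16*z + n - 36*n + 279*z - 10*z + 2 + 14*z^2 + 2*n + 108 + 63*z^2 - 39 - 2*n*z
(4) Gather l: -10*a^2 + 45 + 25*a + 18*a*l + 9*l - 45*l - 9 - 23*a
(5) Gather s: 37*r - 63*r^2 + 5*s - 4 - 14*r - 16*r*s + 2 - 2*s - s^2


(1) = -3*x^2 + 6*x + 189
(2) = 90*z^3 - 290*z^2 + 240*z - 40
(3) = n*(-11*z - 33) + 77*z^2 + 253*z + 66
(4) = -10*a^2 + 2*a + l*(18*a - 36) + 36
(5) = -63*r^2 + 23*r - s^2 + s*(3 - 16*r) - 2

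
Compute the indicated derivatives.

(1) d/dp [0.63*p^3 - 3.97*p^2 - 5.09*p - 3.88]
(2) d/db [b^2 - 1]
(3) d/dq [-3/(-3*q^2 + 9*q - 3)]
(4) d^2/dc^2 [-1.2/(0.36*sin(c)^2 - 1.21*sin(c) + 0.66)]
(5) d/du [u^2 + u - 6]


(1) = 1.89*p^2 - 7.94*p - 5.09
(2) = 2*b
(3) = (3 - 2*q)/(q^2 - 3*q + 1)^2
(4) = (0.62208*sin(c)^4 - 1.56816*sin(c)^3 - 0.31668*sin(c)^2 + 4.09464*sin(c) - 2.9436)/(0.36*sin(c)^2 - 1.21*sin(c) + 0.66)^3
(5) = 2*u + 1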